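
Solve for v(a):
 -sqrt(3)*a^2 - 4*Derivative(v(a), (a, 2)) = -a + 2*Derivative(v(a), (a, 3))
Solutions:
 v(a) = C1 + C2*a + C3*exp(-2*a) - sqrt(3)*a^4/48 + a^3*(1 + sqrt(3))/24 - a^2*(1 + sqrt(3))/16


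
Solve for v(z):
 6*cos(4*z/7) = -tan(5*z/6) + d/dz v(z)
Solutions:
 v(z) = C1 - 6*log(cos(5*z/6))/5 + 21*sin(4*z/7)/2


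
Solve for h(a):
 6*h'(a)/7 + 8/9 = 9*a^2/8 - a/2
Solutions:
 h(a) = C1 + 7*a^3/16 - 7*a^2/24 - 28*a/27


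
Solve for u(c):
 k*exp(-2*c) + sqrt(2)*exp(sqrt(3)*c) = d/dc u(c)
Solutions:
 u(c) = C1 - k*exp(-2*c)/2 + sqrt(6)*exp(sqrt(3)*c)/3


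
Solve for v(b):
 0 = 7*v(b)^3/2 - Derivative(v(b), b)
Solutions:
 v(b) = -sqrt(-1/(C1 + 7*b))
 v(b) = sqrt(-1/(C1 + 7*b))


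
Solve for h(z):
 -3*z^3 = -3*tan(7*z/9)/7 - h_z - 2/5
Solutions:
 h(z) = C1 + 3*z^4/4 - 2*z/5 + 27*log(cos(7*z/9))/49


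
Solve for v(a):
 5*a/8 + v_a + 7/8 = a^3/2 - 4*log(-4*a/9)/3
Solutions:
 v(a) = C1 + a^4/8 - 5*a^2/16 - 4*a*log(-a)/3 + a*(-64*log(2) + 11 + 64*log(3))/24


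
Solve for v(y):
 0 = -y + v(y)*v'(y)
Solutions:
 v(y) = -sqrt(C1 + y^2)
 v(y) = sqrt(C1 + y^2)


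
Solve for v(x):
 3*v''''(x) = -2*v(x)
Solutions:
 v(x) = (C1*sin(6^(3/4)*x/6) + C2*cos(6^(3/4)*x/6))*exp(-6^(3/4)*x/6) + (C3*sin(6^(3/4)*x/6) + C4*cos(6^(3/4)*x/6))*exp(6^(3/4)*x/6)


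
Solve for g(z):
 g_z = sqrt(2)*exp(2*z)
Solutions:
 g(z) = C1 + sqrt(2)*exp(2*z)/2


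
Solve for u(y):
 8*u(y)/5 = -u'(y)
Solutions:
 u(y) = C1*exp(-8*y/5)


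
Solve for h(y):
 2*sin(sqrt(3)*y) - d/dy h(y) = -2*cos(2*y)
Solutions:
 h(y) = C1 + sin(2*y) - 2*sqrt(3)*cos(sqrt(3)*y)/3


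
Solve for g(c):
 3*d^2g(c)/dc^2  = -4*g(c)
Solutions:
 g(c) = C1*sin(2*sqrt(3)*c/3) + C2*cos(2*sqrt(3)*c/3)


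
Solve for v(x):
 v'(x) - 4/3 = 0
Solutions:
 v(x) = C1 + 4*x/3


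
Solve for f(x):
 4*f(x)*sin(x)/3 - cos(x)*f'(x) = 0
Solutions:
 f(x) = C1/cos(x)^(4/3)


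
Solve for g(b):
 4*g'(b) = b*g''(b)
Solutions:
 g(b) = C1 + C2*b^5


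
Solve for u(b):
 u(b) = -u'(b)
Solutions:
 u(b) = C1*exp(-b)


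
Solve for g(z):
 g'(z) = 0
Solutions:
 g(z) = C1


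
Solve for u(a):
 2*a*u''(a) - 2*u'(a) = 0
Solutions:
 u(a) = C1 + C2*a^2


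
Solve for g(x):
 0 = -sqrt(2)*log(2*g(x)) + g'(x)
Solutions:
 -sqrt(2)*Integral(1/(log(_y) + log(2)), (_y, g(x)))/2 = C1 - x


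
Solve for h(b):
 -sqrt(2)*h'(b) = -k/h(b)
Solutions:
 h(b) = -sqrt(C1 + sqrt(2)*b*k)
 h(b) = sqrt(C1 + sqrt(2)*b*k)


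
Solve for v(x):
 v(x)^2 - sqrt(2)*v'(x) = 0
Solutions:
 v(x) = -2/(C1 + sqrt(2)*x)


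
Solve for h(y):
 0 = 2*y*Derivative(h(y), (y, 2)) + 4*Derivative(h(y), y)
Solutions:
 h(y) = C1 + C2/y


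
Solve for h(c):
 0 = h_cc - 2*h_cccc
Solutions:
 h(c) = C1 + C2*c + C3*exp(-sqrt(2)*c/2) + C4*exp(sqrt(2)*c/2)


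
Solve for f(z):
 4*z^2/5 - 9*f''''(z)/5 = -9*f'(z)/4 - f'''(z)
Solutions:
 f(z) = C1 + C2*exp(z*(-5^(1/3)*(81*sqrt(60249) + 19883)^(1/3) - 20*5^(2/3)/(81*sqrt(60249) + 19883)^(1/3) + 20)/108)*sin(sqrt(3)*5^(1/3)*z*(-(81*sqrt(60249) + 19883)^(1/3) + 20*5^(1/3)/(81*sqrt(60249) + 19883)^(1/3))/108) + C3*exp(z*(-5^(1/3)*(81*sqrt(60249) + 19883)^(1/3) - 20*5^(2/3)/(81*sqrt(60249) + 19883)^(1/3) + 20)/108)*cos(sqrt(3)*5^(1/3)*z*(-(81*sqrt(60249) + 19883)^(1/3) + 20*5^(1/3)/(81*sqrt(60249) + 19883)^(1/3))/108) + C4*exp(z*(20*5^(2/3)/(81*sqrt(60249) + 19883)^(1/3) + 10 + 5^(1/3)*(81*sqrt(60249) + 19883)^(1/3))/54) - 16*z^3/135 + 128*z/405


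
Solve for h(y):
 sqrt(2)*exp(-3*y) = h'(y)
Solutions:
 h(y) = C1 - sqrt(2)*exp(-3*y)/3


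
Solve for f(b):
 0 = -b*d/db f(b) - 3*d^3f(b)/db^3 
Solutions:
 f(b) = C1 + Integral(C2*airyai(-3^(2/3)*b/3) + C3*airybi(-3^(2/3)*b/3), b)


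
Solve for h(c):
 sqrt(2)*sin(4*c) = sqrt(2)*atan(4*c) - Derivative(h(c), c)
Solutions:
 h(c) = C1 + sqrt(2)*(c*atan(4*c) - log(16*c^2 + 1)/8) + sqrt(2)*cos(4*c)/4


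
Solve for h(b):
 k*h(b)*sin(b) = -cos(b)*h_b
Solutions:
 h(b) = C1*exp(k*log(cos(b)))


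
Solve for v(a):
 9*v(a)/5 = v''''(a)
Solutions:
 v(a) = C1*exp(-sqrt(3)*5^(3/4)*a/5) + C2*exp(sqrt(3)*5^(3/4)*a/5) + C3*sin(sqrt(3)*5^(3/4)*a/5) + C4*cos(sqrt(3)*5^(3/4)*a/5)


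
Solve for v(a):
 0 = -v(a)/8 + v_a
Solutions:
 v(a) = C1*exp(a/8)


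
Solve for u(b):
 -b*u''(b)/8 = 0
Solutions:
 u(b) = C1 + C2*b


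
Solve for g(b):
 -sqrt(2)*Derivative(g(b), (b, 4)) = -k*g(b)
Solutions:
 g(b) = C1*exp(-2^(7/8)*b*k^(1/4)/2) + C2*exp(2^(7/8)*b*k^(1/4)/2) + C3*exp(-2^(7/8)*I*b*k^(1/4)/2) + C4*exp(2^(7/8)*I*b*k^(1/4)/2)


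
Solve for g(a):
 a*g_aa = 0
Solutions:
 g(a) = C1 + C2*a


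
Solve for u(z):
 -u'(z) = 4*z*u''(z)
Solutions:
 u(z) = C1 + C2*z^(3/4)


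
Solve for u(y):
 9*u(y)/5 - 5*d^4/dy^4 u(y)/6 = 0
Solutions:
 u(y) = C1*exp(-sqrt(5)*54^(1/4)*y/5) + C2*exp(sqrt(5)*54^(1/4)*y/5) + C3*sin(sqrt(5)*54^(1/4)*y/5) + C4*cos(sqrt(5)*54^(1/4)*y/5)


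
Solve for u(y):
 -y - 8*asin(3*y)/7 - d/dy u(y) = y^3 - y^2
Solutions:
 u(y) = C1 - y^4/4 + y^3/3 - y^2/2 - 8*y*asin(3*y)/7 - 8*sqrt(1 - 9*y^2)/21


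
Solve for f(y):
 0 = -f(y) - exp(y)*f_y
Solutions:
 f(y) = C1*exp(exp(-y))


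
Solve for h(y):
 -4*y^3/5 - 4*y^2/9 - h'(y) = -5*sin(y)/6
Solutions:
 h(y) = C1 - y^4/5 - 4*y^3/27 - 5*cos(y)/6


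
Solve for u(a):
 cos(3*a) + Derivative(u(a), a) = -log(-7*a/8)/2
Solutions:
 u(a) = C1 - a*log(-a)/2 - a*log(7) + a/2 + a*log(2) + a*log(14)/2 - sin(3*a)/3


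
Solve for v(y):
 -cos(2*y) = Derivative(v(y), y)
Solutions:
 v(y) = C1 - sin(2*y)/2


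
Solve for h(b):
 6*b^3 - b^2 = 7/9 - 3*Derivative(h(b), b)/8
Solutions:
 h(b) = C1 - 4*b^4 + 8*b^3/9 + 56*b/27


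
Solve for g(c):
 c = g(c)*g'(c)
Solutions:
 g(c) = -sqrt(C1 + c^2)
 g(c) = sqrt(C1 + c^2)


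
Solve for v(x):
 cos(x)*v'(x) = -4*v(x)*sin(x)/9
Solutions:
 v(x) = C1*cos(x)^(4/9)


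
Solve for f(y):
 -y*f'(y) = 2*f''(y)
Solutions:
 f(y) = C1 + C2*erf(y/2)


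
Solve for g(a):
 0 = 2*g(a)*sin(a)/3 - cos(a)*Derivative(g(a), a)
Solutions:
 g(a) = C1/cos(a)^(2/3)


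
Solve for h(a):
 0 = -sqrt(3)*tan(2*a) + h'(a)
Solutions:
 h(a) = C1 - sqrt(3)*log(cos(2*a))/2


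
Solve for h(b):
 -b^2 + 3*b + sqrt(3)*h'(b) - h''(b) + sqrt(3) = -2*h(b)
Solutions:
 h(b) = C1*exp(b*(-sqrt(11) + sqrt(3))/2) + C2*exp(b*(sqrt(3) + sqrt(11))/2) + b^2/2 - 3*b/2 - sqrt(3)*b/2 + sqrt(3)/4 + 5/4


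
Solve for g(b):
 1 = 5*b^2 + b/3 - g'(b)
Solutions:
 g(b) = C1 + 5*b^3/3 + b^2/6 - b


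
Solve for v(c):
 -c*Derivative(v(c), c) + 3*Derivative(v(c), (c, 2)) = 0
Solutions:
 v(c) = C1 + C2*erfi(sqrt(6)*c/6)


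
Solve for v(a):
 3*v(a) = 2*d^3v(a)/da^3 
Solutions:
 v(a) = C3*exp(2^(2/3)*3^(1/3)*a/2) + (C1*sin(2^(2/3)*3^(5/6)*a/4) + C2*cos(2^(2/3)*3^(5/6)*a/4))*exp(-2^(2/3)*3^(1/3)*a/4)


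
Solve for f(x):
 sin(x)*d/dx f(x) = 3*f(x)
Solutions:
 f(x) = C1*(cos(x) - 1)^(3/2)/(cos(x) + 1)^(3/2)


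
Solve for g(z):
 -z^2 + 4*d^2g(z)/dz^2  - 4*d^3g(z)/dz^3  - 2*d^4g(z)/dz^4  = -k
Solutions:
 g(z) = C1 + C2*z + C3*exp(z*(-1 + sqrt(3))) + C4*exp(-z*(1 + sqrt(3))) + z^4/48 + z^3/12 + z^2*(3 - k)/8


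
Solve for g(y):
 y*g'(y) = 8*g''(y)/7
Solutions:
 g(y) = C1 + C2*erfi(sqrt(7)*y/4)


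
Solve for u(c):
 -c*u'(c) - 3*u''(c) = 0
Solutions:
 u(c) = C1 + C2*erf(sqrt(6)*c/6)


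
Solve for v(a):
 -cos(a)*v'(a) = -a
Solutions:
 v(a) = C1 + Integral(a/cos(a), a)


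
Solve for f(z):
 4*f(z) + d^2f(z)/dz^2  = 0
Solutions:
 f(z) = C1*sin(2*z) + C2*cos(2*z)


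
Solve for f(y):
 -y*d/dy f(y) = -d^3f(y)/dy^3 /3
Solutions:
 f(y) = C1 + Integral(C2*airyai(3^(1/3)*y) + C3*airybi(3^(1/3)*y), y)


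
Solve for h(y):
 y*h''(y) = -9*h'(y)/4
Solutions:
 h(y) = C1 + C2/y^(5/4)


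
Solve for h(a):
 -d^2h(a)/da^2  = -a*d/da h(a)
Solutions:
 h(a) = C1 + C2*erfi(sqrt(2)*a/2)


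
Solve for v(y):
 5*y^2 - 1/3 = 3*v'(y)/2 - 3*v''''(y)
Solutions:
 v(y) = C1 + C4*exp(2^(2/3)*y/2) + 10*y^3/9 - 2*y/9 + (C2*sin(2^(2/3)*sqrt(3)*y/4) + C3*cos(2^(2/3)*sqrt(3)*y/4))*exp(-2^(2/3)*y/4)


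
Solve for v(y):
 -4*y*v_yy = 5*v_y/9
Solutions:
 v(y) = C1 + C2*y^(31/36)


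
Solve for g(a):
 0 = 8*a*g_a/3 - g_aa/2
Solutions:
 g(a) = C1 + C2*erfi(2*sqrt(6)*a/3)


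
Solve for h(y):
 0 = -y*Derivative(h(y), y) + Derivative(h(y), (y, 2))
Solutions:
 h(y) = C1 + C2*erfi(sqrt(2)*y/2)


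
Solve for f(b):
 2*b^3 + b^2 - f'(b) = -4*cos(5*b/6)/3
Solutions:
 f(b) = C1 + b^4/2 + b^3/3 + 8*sin(5*b/6)/5


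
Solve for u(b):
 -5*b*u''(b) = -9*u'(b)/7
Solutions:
 u(b) = C1 + C2*b^(44/35)


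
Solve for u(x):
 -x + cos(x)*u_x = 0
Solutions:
 u(x) = C1 + Integral(x/cos(x), x)


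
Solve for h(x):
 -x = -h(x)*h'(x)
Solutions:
 h(x) = -sqrt(C1 + x^2)
 h(x) = sqrt(C1 + x^2)


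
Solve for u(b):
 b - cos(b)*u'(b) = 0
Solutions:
 u(b) = C1 + Integral(b/cos(b), b)


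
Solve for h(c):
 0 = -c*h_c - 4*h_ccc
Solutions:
 h(c) = C1 + Integral(C2*airyai(-2^(1/3)*c/2) + C3*airybi(-2^(1/3)*c/2), c)


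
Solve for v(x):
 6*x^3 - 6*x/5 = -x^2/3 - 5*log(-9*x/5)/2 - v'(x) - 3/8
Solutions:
 v(x) = C1 - 3*x^4/2 - x^3/9 + 3*x^2/5 - 5*x*log(-x)/2 + x*(-5*log(3) + 17/8 + 5*log(5)/2)


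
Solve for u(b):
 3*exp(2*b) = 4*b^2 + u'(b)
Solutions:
 u(b) = C1 - 4*b^3/3 + 3*exp(2*b)/2


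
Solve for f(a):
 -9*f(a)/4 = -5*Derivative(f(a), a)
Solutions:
 f(a) = C1*exp(9*a/20)


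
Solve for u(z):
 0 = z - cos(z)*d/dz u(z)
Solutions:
 u(z) = C1 + Integral(z/cos(z), z)


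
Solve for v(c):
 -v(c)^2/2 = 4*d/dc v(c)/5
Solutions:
 v(c) = 8/(C1 + 5*c)


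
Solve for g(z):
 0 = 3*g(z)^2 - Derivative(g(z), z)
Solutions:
 g(z) = -1/(C1 + 3*z)


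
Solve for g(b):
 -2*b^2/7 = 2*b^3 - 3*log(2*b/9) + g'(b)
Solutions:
 g(b) = C1 - b^4/2 - 2*b^3/21 + 3*b*log(b) + b*log(8/729) - 3*b


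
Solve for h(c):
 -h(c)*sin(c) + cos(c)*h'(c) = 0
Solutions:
 h(c) = C1/cos(c)


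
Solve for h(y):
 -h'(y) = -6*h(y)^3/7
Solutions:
 h(y) = -sqrt(14)*sqrt(-1/(C1 + 6*y))/2
 h(y) = sqrt(14)*sqrt(-1/(C1 + 6*y))/2


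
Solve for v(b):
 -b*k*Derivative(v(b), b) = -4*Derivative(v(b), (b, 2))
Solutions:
 v(b) = Piecewise((-sqrt(2)*sqrt(pi)*C1*erf(sqrt(2)*b*sqrt(-k)/4)/sqrt(-k) - C2, (k > 0) | (k < 0)), (-C1*b - C2, True))


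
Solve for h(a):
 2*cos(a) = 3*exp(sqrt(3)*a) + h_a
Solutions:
 h(a) = C1 - sqrt(3)*exp(sqrt(3)*a) + 2*sin(a)


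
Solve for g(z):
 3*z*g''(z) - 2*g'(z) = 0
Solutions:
 g(z) = C1 + C2*z^(5/3)


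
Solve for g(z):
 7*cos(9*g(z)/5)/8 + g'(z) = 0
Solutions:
 7*z/8 - 5*log(sin(9*g(z)/5) - 1)/18 + 5*log(sin(9*g(z)/5) + 1)/18 = C1


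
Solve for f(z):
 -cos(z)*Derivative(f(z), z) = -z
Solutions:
 f(z) = C1 + Integral(z/cos(z), z)


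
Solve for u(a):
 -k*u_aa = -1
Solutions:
 u(a) = C1 + C2*a + a^2/(2*k)


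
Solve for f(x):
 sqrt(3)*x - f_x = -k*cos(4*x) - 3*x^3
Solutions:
 f(x) = C1 + k*sin(4*x)/4 + 3*x^4/4 + sqrt(3)*x^2/2


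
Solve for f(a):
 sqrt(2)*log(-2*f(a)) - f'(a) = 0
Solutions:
 -sqrt(2)*Integral(1/(log(-_y) + log(2)), (_y, f(a)))/2 = C1 - a


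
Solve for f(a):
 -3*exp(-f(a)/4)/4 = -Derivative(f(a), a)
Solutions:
 f(a) = 4*log(C1 + 3*a/16)


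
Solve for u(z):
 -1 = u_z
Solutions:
 u(z) = C1 - z


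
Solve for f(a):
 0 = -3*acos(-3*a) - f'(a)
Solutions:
 f(a) = C1 - 3*a*acos(-3*a) - sqrt(1 - 9*a^2)


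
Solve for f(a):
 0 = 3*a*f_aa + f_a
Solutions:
 f(a) = C1 + C2*a^(2/3)


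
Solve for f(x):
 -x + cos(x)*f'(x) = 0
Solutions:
 f(x) = C1 + Integral(x/cos(x), x)


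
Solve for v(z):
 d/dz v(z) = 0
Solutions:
 v(z) = C1


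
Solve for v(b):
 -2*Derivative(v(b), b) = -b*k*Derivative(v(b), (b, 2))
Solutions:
 v(b) = C1 + b^(((re(k) + 2)*re(k) + im(k)^2)/(re(k)^2 + im(k)^2))*(C2*sin(2*log(b)*Abs(im(k))/(re(k)^2 + im(k)^2)) + C3*cos(2*log(b)*im(k)/(re(k)^2 + im(k)^2)))


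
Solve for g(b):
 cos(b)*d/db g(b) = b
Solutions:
 g(b) = C1 + Integral(b/cos(b), b)


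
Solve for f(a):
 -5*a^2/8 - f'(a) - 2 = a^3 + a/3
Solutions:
 f(a) = C1 - a^4/4 - 5*a^3/24 - a^2/6 - 2*a


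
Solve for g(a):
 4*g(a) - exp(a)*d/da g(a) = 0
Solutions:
 g(a) = C1*exp(-4*exp(-a))


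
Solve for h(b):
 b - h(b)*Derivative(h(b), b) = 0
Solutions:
 h(b) = -sqrt(C1 + b^2)
 h(b) = sqrt(C1 + b^2)


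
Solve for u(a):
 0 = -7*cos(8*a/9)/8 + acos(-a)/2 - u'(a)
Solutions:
 u(a) = C1 + a*acos(-a)/2 + sqrt(1 - a^2)/2 - 63*sin(8*a/9)/64


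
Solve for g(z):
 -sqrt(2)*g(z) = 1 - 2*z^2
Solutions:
 g(z) = sqrt(2)*(z^2 - 1/2)


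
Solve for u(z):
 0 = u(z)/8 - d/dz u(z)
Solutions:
 u(z) = C1*exp(z/8)


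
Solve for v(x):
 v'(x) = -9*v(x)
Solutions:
 v(x) = C1*exp(-9*x)


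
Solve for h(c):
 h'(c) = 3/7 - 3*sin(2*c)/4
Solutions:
 h(c) = C1 + 3*c/7 + 3*cos(2*c)/8


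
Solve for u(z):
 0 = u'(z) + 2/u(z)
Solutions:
 u(z) = -sqrt(C1 - 4*z)
 u(z) = sqrt(C1 - 4*z)


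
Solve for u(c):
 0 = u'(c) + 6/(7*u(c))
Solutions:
 u(c) = -sqrt(C1 - 84*c)/7
 u(c) = sqrt(C1 - 84*c)/7


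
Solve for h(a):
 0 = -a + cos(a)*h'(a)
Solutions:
 h(a) = C1 + Integral(a/cos(a), a)


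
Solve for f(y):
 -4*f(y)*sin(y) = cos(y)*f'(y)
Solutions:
 f(y) = C1*cos(y)^4


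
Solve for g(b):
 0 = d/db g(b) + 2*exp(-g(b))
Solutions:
 g(b) = log(C1 - 2*b)


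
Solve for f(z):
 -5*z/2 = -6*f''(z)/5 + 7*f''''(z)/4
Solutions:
 f(z) = C1 + C2*z + C3*exp(-2*sqrt(210)*z/35) + C4*exp(2*sqrt(210)*z/35) + 25*z^3/72


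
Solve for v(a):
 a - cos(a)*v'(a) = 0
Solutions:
 v(a) = C1 + Integral(a/cos(a), a)


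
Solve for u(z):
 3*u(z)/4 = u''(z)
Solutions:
 u(z) = C1*exp(-sqrt(3)*z/2) + C2*exp(sqrt(3)*z/2)


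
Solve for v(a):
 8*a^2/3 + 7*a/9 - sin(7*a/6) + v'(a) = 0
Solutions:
 v(a) = C1 - 8*a^3/9 - 7*a^2/18 - 6*cos(7*a/6)/7


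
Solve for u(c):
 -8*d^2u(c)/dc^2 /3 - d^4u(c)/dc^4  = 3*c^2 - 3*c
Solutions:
 u(c) = C1 + C2*c + C3*sin(2*sqrt(6)*c/3) + C4*cos(2*sqrt(6)*c/3) - 3*c^4/32 + 3*c^3/16 + 27*c^2/64


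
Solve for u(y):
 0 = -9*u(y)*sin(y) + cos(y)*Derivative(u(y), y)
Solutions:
 u(y) = C1/cos(y)^9


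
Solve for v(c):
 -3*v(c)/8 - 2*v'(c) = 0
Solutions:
 v(c) = C1*exp(-3*c/16)


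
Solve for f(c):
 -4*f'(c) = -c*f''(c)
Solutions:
 f(c) = C1 + C2*c^5


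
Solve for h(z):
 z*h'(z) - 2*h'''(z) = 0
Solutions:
 h(z) = C1 + Integral(C2*airyai(2^(2/3)*z/2) + C3*airybi(2^(2/3)*z/2), z)


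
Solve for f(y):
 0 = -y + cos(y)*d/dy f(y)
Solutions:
 f(y) = C1 + Integral(y/cos(y), y)


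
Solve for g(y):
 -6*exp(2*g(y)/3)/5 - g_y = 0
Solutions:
 g(y) = 3*log(-sqrt(-1/(C1 - 6*y))) - 3*log(2) + 3*log(30)/2
 g(y) = 3*log(-1/(C1 - 6*y))/2 - 3*log(2) + 3*log(30)/2


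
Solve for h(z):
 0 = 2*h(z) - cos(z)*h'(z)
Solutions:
 h(z) = C1*(sin(z) + 1)/(sin(z) - 1)


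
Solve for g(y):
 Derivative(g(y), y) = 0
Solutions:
 g(y) = C1


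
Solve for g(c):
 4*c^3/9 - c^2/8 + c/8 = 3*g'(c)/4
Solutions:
 g(c) = C1 + 4*c^4/27 - c^3/18 + c^2/12


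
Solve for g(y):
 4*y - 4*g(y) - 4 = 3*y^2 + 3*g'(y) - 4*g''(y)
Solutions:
 g(y) = C1*exp(y*(3 - sqrt(73))/8) + C2*exp(y*(3 + sqrt(73))/8) - 3*y^2/4 + 17*y/8 - 131/32


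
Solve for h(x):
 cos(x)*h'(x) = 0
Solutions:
 h(x) = C1


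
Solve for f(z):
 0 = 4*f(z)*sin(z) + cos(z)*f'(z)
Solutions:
 f(z) = C1*cos(z)^4


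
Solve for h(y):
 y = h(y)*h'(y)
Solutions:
 h(y) = -sqrt(C1 + y^2)
 h(y) = sqrt(C1 + y^2)


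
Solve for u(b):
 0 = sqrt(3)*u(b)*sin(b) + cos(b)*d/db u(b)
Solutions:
 u(b) = C1*cos(b)^(sqrt(3))


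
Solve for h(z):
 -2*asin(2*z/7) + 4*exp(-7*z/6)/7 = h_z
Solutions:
 h(z) = C1 - 2*z*asin(2*z/7) - sqrt(49 - 4*z^2) - 24*exp(-7*z/6)/49


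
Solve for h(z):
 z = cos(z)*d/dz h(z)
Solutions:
 h(z) = C1 + Integral(z/cos(z), z)


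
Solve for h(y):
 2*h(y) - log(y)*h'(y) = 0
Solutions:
 h(y) = C1*exp(2*li(y))


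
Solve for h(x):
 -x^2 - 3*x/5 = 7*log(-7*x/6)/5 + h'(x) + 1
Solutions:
 h(x) = C1 - x^3/3 - 3*x^2/10 - 7*x*log(-x)/5 + x*(-7*log(7) + 2 + 7*log(6))/5


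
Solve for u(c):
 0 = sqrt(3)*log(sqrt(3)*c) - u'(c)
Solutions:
 u(c) = C1 + sqrt(3)*c*log(c) - sqrt(3)*c + sqrt(3)*c*log(3)/2


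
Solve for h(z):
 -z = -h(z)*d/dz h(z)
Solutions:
 h(z) = -sqrt(C1 + z^2)
 h(z) = sqrt(C1 + z^2)


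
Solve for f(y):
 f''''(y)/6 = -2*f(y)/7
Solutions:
 f(y) = (C1*sin(3^(1/4)*7^(3/4)*y/7) + C2*cos(3^(1/4)*7^(3/4)*y/7))*exp(-3^(1/4)*7^(3/4)*y/7) + (C3*sin(3^(1/4)*7^(3/4)*y/7) + C4*cos(3^(1/4)*7^(3/4)*y/7))*exp(3^(1/4)*7^(3/4)*y/7)


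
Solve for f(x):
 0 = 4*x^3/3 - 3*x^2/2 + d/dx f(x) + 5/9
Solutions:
 f(x) = C1 - x^4/3 + x^3/2 - 5*x/9


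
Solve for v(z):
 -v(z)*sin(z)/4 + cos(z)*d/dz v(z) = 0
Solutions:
 v(z) = C1/cos(z)^(1/4)


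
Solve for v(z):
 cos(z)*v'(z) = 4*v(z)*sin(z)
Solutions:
 v(z) = C1/cos(z)^4


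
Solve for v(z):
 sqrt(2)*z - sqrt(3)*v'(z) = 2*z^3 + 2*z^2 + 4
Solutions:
 v(z) = C1 - sqrt(3)*z^4/6 - 2*sqrt(3)*z^3/9 + sqrt(6)*z^2/6 - 4*sqrt(3)*z/3


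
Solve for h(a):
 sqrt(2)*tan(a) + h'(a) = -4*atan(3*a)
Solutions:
 h(a) = C1 - 4*a*atan(3*a) + 2*log(9*a^2 + 1)/3 + sqrt(2)*log(cos(a))


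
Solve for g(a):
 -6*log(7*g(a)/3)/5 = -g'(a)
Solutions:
 5*Integral(1/(-log(_y) - log(7) + log(3)), (_y, g(a)))/6 = C1 - a


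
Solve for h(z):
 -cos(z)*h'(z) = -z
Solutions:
 h(z) = C1 + Integral(z/cos(z), z)


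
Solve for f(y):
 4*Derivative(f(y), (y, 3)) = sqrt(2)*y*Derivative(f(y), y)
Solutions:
 f(y) = C1 + Integral(C2*airyai(sqrt(2)*y/2) + C3*airybi(sqrt(2)*y/2), y)


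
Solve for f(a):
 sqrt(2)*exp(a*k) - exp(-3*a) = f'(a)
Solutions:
 f(a) = C1 + exp(-3*a)/3 + sqrt(2)*exp(a*k)/k


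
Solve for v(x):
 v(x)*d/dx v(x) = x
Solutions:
 v(x) = -sqrt(C1 + x^2)
 v(x) = sqrt(C1 + x^2)


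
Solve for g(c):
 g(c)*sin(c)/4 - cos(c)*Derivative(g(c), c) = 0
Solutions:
 g(c) = C1/cos(c)^(1/4)


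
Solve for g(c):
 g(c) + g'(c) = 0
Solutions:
 g(c) = C1*exp(-c)


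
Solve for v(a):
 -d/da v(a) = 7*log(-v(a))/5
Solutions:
 -li(-v(a)) = C1 - 7*a/5


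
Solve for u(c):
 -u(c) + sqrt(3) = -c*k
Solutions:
 u(c) = c*k + sqrt(3)


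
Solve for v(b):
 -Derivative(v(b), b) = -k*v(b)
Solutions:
 v(b) = C1*exp(b*k)


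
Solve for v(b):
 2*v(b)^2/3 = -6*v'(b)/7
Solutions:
 v(b) = 9/(C1 + 7*b)


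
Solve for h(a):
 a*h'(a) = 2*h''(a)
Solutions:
 h(a) = C1 + C2*erfi(a/2)


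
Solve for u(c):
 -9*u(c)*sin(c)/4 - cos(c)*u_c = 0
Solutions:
 u(c) = C1*cos(c)^(9/4)


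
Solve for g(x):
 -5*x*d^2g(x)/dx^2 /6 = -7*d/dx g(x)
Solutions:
 g(x) = C1 + C2*x^(47/5)


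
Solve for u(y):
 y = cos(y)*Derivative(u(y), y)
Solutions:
 u(y) = C1 + Integral(y/cos(y), y)


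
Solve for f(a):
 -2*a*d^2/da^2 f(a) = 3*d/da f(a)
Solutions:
 f(a) = C1 + C2/sqrt(a)


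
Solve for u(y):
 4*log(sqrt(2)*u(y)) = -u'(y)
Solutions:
 Integral(1/(2*log(_y) + log(2)), (_y, u(y)))/2 = C1 - y


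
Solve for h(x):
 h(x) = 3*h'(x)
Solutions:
 h(x) = C1*exp(x/3)


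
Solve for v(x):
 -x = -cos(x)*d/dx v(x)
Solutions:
 v(x) = C1 + Integral(x/cos(x), x)


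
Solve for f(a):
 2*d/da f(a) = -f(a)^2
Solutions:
 f(a) = 2/(C1 + a)


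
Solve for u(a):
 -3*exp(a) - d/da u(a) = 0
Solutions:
 u(a) = C1 - 3*exp(a)


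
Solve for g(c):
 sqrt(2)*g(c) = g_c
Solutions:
 g(c) = C1*exp(sqrt(2)*c)


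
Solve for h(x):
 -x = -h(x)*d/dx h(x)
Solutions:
 h(x) = -sqrt(C1 + x^2)
 h(x) = sqrt(C1 + x^2)


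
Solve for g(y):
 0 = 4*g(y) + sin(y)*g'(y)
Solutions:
 g(y) = C1*(cos(y)^2 + 2*cos(y) + 1)/(cos(y)^2 - 2*cos(y) + 1)


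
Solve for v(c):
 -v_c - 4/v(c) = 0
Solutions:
 v(c) = -sqrt(C1 - 8*c)
 v(c) = sqrt(C1 - 8*c)


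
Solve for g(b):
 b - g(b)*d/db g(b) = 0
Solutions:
 g(b) = -sqrt(C1 + b^2)
 g(b) = sqrt(C1 + b^2)


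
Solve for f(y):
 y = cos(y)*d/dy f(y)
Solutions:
 f(y) = C1 + Integral(y/cos(y), y)


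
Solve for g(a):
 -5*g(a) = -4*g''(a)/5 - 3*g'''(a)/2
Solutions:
 g(a) = C1*exp(-a*(64/(225*sqrt(452553) + 151363)^(1/3) + 16 + (225*sqrt(452553) + 151363)^(1/3))/90)*sin(sqrt(3)*a*(-(225*sqrt(452553) + 151363)^(1/3) + 64/(225*sqrt(452553) + 151363)^(1/3))/90) + C2*exp(-a*(64/(225*sqrt(452553) + 151363)^(1/3) + 16 + (225*sqrt(452553) + 151363)^(1/3))/90)*cos(sqrt(3)*a*(-(225*sqrt(452553) + 151363)^(1/3) + 64/(225*sqrt(452553) + 151363)^(1/3))/90) + C3*exp(a*(-8 + 64/(225*sqrt(452553) + 151363)^(1/3) + (225*sqrt(452553) + 151363)^(1/3))/45)


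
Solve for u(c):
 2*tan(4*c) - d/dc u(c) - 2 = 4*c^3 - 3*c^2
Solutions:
 u(c) = C1 - c^4 + c^3 - 2*c - log(cos(4*c))/2


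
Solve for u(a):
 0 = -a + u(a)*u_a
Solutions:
 u(a) = -sqrt(C1 + a^2)
 u(a) = sqrt(C1 + a^2)


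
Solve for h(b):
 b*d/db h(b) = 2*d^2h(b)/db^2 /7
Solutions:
 h(b) = C1 + C2*erfi(sqrt(7)*b/2)


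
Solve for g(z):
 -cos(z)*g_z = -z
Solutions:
 g(z) = C1 + Integral(z/cos(z), z)


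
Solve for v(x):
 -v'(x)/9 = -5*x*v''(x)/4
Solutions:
 v(x) = C1 + C2*x^(49/45)


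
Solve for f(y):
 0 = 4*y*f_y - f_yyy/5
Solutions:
 f(y) = C1 + Integral(C2*airyai(20^(1/3)*y) + C3*airybi(20^(1/3)*y), y)


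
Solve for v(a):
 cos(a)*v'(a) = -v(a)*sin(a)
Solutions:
 v(a) = C1*cos(a)


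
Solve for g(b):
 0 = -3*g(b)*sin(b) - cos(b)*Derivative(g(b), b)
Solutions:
 g(b) = C1*cos(b)^3


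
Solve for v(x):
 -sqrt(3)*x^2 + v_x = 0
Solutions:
 v(x) = C1 + sqrt(3)*x^3/3


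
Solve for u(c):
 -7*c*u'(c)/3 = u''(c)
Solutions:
 u(c) = C1 + C2*erf(sqrt(42)*c/6)


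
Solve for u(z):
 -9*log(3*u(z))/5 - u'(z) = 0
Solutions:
 5*Integral(1/(log(_y) + log(3)), (_y, u(z)))/9 = C1 - z


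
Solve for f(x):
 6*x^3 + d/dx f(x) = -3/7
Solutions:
 f(x) = C1 - 3*x^4/2 - 3*x/7


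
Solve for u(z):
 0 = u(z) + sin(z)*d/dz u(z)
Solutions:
 u(z) = C1*sqrt(cos(z) + 1)/sqrt(cos(z) - 1)


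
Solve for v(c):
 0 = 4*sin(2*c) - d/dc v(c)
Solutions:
 v(c) = C1 - 2*cos(2*c)


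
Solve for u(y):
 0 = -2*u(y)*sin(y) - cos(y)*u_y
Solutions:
 u(y) = C1*cos(y)^2


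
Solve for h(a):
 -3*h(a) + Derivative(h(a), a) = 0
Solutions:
 h(a) = C1*exp(3*a)


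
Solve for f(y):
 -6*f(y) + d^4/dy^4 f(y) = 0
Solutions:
 f(y) = C1*exp(-6^(1/4)*y) + C2*exp(6^(1/4)*y) + C3*sin(6^(1/4)*y) + C4*cos(6^(1/4)*y)


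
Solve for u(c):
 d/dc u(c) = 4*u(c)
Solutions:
 u(c) = C1*exp(4*c)


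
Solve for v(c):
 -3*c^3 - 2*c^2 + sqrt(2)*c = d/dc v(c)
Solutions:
 v(c) = C1 - 3*c^4/4 - 2*c^3/3 + sqrt(2)*c^2/2


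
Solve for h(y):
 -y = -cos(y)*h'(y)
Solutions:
 h(y) = C1 + Integral(y/cos(y), y)


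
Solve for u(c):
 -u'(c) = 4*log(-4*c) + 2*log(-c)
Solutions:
 u(c) = C1 - 6*c*log(-c) + 2*c*(3 - 4*log(2))


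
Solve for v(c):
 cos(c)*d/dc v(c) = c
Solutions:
 v(c) = C1 + Integral(c/cos(c), c)


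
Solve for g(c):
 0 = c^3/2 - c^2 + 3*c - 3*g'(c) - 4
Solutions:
 g(c) = C1 + c^4/24 - c^3/9 + c^2/2 - 4*c/3


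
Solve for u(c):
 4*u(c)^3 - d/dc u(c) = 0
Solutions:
 u(c) = -sqrt(2)*sqrt(-1/(C1 + 4*c))/2
 u(c) = sqrt(2)*sqrt(-1/(C1 + 4*c))/2


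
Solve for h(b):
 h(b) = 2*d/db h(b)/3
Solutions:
 h(b) = C1*exp(3*b/2)


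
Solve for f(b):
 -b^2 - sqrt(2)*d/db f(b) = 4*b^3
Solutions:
 f(b) = C1 - sqrt(2)*b^4/2 - sqrt(2)*b^3/6


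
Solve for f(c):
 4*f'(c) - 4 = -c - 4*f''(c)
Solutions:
 f(c) = C1 + C2*exp(-c) - c^2/8 + 5*c/4


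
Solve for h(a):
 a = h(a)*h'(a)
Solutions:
 h(a) = -sqrt(C1 + a^2)
 h(a) = sqrt(C1 + a^2)


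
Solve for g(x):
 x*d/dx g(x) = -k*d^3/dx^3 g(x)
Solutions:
 g(x) = C1 + Integral(C2*airyai(x*(-1/k)^(1/3)) + C3*airybi(x*(-1/k)^(1/3)), x)


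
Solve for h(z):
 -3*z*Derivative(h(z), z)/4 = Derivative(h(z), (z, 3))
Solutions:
 h(z) = C1 + Integral(C2*airyai(-6^(1/3)*z/2) + C3*airybi(-6^(1/3)*z/2), z)


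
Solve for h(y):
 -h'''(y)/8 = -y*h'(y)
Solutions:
 h(y) = C1 + Integral(C2*airyai(2*y) + C3*airybi(2*y), y)


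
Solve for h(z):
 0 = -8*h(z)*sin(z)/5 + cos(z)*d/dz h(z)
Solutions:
 h(z) = C1/cos(z)^(8/5)


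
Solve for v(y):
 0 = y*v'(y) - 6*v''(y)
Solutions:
 v(y) = C1 + C2*erfi(sqrt(3)*y/6)


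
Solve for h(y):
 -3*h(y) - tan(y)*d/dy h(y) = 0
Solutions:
 h(y) = C1/sin(y)^3


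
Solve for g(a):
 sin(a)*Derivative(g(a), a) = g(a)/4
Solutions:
 g(a) = C1*(cos(a) - 1)^(1/8)/(cos(a) + 1)^(1/8)


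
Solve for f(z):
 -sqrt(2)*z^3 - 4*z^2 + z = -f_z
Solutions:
 f(z) = C1 + sqrt(2)*z^4/4 + 4*z^3/3 - z^2/2


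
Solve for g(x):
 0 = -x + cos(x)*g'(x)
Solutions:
 g(x) = C1 + Integral(x/cos(x), x)


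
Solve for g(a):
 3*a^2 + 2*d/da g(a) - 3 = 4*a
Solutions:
 g(a) = C1 - a^3/2 + a^2 + 3*a/2


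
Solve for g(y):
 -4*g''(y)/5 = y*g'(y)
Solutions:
 g(y) = C1 + C2*erf(sqrt(10)*y/4)


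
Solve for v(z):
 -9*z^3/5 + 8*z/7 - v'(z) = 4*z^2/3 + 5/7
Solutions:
 v(z) = C1 - 9*z^4/20 - 4*z^3/9 + 4*z^2/7 - 5*z/7


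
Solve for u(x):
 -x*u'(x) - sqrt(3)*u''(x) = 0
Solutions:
 u(x) = C1 + C2*erf(sqrt(2)*3^(3/4)*x/6)


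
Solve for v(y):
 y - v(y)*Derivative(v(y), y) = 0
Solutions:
 v(y) = -sqrt(C1 + y^2)
 v(y) = sqrt(C1 + y^2)


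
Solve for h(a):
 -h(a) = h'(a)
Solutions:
 h(a) = C1*exp(-a)


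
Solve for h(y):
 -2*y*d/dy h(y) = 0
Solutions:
 h(y) = C1


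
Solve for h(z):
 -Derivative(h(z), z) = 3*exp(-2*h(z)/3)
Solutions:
 h(z) = 3*log(-sqrt(C1 - 3*z)) - 3*log(3) + 3*log(6)/2
 h(z) = 3*log(C1 - 3*z)/2 - 3*log(3) + 3*log(6)/2


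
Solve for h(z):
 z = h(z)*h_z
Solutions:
 h(z) = -sqrt(C1 + z^2)
 h(z) = sqrt(C1 + z^2)


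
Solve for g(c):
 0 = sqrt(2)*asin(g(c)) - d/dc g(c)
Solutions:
 Integral(1/asin(_y), (_y, g(c))) = C1 + sqrt(2)*c


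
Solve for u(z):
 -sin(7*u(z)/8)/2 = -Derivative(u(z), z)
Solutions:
 -z/2 + 4*log(cos(7*u(z)/8) - 1)/7 - 4*log(cos(7*u(z)/8) + 1)/7 = C1


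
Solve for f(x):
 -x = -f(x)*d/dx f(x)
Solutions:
 f(x) = -sqrt(C1 + x^2)
 f(x) = sqrt(C1 + x^2)


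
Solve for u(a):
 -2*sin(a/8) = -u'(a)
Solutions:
 u(a) = C1 - 16*cos(a/8)


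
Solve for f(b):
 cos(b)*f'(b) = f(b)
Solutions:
 f(b) = C1*sqrt(sin(b) + 1)/sqrt(sin(b) - 1)


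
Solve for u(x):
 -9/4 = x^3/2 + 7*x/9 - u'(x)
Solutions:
 u(x) = C1 + x^4/8 + 7*x^2/18 + 9*x/4


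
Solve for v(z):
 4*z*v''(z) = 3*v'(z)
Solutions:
 v(z) = C1 + C2*z^(7/4)


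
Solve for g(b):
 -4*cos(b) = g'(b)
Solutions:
 g(b) = C1 - 4*sin(b)


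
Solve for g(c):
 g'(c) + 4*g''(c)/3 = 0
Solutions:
 g(c) = C1 + C2*exp(-3*c/4)


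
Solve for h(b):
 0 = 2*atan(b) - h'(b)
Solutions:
 h(b) = C1 + 2*b*atan(b) - log(b^2 + 1)


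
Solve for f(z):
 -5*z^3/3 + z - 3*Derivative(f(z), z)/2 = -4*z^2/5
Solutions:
 f(z) = C1 - 5*z^4/18 + 8*z^3/45 + z^2/3


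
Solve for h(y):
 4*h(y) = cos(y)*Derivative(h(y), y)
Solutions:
 h(y) = C1*(sin(y)^2 + 2*sin(y) + 1)/(sin(y)^2 - 2*sin(y) + 1)


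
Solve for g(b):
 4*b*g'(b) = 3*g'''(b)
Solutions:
 g(b) = C1 + Integral(C2*airyai(6^(2/3)*b/3) + C3*airybi(6^(2/3)*b/3), b)


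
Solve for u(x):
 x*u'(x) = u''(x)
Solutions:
 u(x) = C1 + C2*erfi(sqrt(2)*x/2)


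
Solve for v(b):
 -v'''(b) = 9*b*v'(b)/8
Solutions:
 v(b) = C1 + Integral(C2*airyai(-3^(2/3)*b/2) + C3*airybi(-3^(2/3)*b/2), b)


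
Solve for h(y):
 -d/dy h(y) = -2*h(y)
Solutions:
 h(y) = C1*exp(2*y)


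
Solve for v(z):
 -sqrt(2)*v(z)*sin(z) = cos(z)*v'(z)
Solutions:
 v(z) = C1*cos(z)^(sqrt(2))


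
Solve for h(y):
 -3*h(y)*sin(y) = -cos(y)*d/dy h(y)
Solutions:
 h(y) = C1/cos(y)^3


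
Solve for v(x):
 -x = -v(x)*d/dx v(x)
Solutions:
 v(x) = -sqrt(C1 + x^2)
 v(x) = sqrt(C1 + x^2)


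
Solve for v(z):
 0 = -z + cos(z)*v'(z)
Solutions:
 v(z) = C1 + Integral(z/cos(z), z)


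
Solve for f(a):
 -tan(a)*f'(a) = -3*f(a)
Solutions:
 f(a) = C1*sin(a)^3


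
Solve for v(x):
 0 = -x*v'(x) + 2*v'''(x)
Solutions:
 v(x) = C1 + Integral(C2*airyai(2^(2/3)*x/2) + C3*airybi(2^(2/3)*x/2), x)


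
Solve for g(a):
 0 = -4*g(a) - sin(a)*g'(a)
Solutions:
 g(a) = C1*(cos(a)^2 + 2*cos(a) + 1)/(cos(a)^2 - 2*cos(a) + 1)


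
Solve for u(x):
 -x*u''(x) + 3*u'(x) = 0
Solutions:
 u(x) = C1 + C2*x^4


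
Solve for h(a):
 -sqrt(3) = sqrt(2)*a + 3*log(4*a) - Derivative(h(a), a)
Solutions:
 h(a) = C1 + sqrt(2)*a^2/2 + 3*a*log(a) - 3*a + sqrt(3)*a + a*log(64)


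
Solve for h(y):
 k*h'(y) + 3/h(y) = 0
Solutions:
 h(y) = -sqrt(C1 - 6*y/k)
 h(y) = sqrt(C1 - 6*y/k)


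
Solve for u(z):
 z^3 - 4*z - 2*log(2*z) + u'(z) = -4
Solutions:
 u(z) = C1 - z^4/4 + 2*z^2 + 2*z*log(z) - 6*z + z*log(4)


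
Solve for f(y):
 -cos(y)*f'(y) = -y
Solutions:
 f(y) = C1 + Integral(y/cos(y), y)


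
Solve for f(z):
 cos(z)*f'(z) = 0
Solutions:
 f(z) = C1


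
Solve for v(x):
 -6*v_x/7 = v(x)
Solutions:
 v(x) = C1*exp(-7*x/6)


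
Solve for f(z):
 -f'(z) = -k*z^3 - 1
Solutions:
 f(z) = C1 + k*z^4/4 + z


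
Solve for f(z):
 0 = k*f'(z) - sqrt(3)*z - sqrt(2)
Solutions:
 f(z) = C1 + sqrt(3)*z^2/(2*k) + sqrt(2)*z/k


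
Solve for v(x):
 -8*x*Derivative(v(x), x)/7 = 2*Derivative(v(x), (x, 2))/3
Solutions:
 v(x) = C1 + C2*erf(sqrt(42)*x/7)


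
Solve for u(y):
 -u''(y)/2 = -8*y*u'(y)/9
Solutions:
 u(y) = C1 + C2*erfi(2*sqrt(2)*y/3)


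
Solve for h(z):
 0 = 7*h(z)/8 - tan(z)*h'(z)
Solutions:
 h(z) = C1*sin(z)^(7/8)


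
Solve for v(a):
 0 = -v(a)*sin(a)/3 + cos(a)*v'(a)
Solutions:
 v(a) = C1/cos(a)^(1/3)


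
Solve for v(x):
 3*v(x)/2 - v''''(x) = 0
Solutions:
 v(x) = C1*exp(-2^(3/4)*3^(1/4)*x/2) + C2*exp(2^(3/4)*3^(1/4)*x/2) + C3*sin(2^(3/4)*3^(1/4)*x/2) + C4*cos(2^(3/4)*3^(1/4)*x/2)


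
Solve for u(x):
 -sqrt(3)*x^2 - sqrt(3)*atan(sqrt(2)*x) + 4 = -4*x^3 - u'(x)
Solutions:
 u(x) = C1 - x^4 + sqrt(3)*x^3/3 - 4*x + sqrt(3)*(x*atan(sqrt(2)*x) - sqrt(2)*log(2*x^2 + 1)/4)


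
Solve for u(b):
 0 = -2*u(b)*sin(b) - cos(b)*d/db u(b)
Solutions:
 u(b) = C1*cos(b)^2


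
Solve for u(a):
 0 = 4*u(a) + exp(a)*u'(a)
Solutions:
 u(a) = C1*exp(4*exp(-a))


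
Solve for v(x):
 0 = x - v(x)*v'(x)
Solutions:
 v(x) = -sqrt(C1 + x^2)
 v(x) = sqrt(C1 + x^2)


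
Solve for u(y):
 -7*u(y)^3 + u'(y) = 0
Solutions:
 u(y) = -sqrt(2)*sqrt(-1/(C1 + 7*y))/2
 u(y) = sqrt(2)*sqrt(-1/(C1 + 7*y))/2


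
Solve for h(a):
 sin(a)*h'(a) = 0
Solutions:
 h(a) = C1


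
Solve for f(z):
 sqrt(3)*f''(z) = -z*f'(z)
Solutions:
 f(z) = C1 + C2*erf(sqrt(2)*3^(3/4)*z/6)


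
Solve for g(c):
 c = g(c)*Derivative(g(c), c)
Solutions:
 g(c) = -sqrt(C1 + c^2)
 g(c) = sqrt(C1 + c^2)


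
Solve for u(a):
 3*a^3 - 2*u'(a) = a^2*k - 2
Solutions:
 u(a) = C1 + 3*a^4/8 - a^3*k/6 + a


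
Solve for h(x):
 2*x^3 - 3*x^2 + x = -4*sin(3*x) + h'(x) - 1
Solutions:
 h(x) = C1 + x^4/2 - x^3 + x^2/2 + x - 4*cos(3*x)/3


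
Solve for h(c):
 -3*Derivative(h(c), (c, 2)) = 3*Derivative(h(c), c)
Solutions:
 h(c) = C1 + C2*exp(-c)


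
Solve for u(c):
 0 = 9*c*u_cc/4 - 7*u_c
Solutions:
 u(c) = C1 + C2*c^(37/9)


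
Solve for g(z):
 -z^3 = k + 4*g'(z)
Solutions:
 g(z) = C1 - k*z/4 - z^4/16


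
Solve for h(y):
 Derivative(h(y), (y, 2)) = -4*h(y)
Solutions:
 h(y) = C1*sin(2*y) + C2*cos(2*y)


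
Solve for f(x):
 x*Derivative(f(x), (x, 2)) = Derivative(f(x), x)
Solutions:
 f(x) = C1 + C2*x^2


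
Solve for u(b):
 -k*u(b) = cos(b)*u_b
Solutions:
 u(b) = C1*exp(k*(log(sin(b) - 1) - log(sin(b) + 1))/2)


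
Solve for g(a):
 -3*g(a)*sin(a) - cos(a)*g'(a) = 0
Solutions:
 g(a) = C1*cos(a)^3


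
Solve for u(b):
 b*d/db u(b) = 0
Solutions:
 u(b) = C1


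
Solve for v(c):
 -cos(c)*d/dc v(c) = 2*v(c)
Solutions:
 v(c) = C1*(sin(c) - 1)/(sin(c) + 1)


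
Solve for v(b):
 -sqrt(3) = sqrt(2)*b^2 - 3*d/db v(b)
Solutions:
 v(b) = C1 + sqrt(2)*b^3/9 + sqrt(3)*b/3


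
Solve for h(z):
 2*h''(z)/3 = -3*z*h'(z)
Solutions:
 h(z) = C1 + C2*erf(3*z/2)


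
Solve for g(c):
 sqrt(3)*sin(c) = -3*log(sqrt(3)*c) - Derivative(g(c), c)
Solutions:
 g(c) = C1 - 3*c*log(c) - 3*c*log(3)/2 + 3*c + sqrt(3)*cos(c)


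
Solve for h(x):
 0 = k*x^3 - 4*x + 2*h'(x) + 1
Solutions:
 h(x) = C1 - k*x^4/8 + x^2 - x/2


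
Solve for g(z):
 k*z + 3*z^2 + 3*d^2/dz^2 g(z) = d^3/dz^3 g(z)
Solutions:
 g(z) = C1 + C2*z + C3*exp(3*z) - z^4/12 + z^3*(-k - 2)/18 + z^2*(-k - 2)/18


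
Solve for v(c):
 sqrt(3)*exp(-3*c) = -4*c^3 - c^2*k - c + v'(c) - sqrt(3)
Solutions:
 v(c) = C1 + c^4 + c^3*k/3 + c^2/2 + sqrt(3)*c - sqrt(3)*exp(-3*c)/3


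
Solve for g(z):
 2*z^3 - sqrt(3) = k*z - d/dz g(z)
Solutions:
 g(z) = C1 + k*z^2/2 - z^4/2 + sqrt(3)*z


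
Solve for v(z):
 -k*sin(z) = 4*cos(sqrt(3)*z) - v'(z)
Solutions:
 v(z) = C1 - k*cos(z) + 4*sqrt(3)*sin(sqrt(3)*z)/3


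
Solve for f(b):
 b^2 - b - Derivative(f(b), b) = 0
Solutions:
 f(b) = C1 + b^3/3 - b^2/2


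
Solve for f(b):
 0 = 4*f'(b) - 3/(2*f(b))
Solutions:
 f(b) = -sqrt(C1 + 3*b)/2
 f(b) = sqrt(C1 + 3*b)/2


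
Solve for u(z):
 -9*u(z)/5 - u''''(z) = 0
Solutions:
 u(z) = (C1*sin(5^(3/4)*sqrt(6)*z/10) + C2*cos(5^(3/4)*sqrt(6)*z/10))*exp(-5^(3/4)*sqrt(6)*z/10) + (C3*sin(5^(3/4)*sqrt(6)*z/10) + C4*cos(5^(3/4)*sqrt(6)*z/10))*exp(5^(3/4)*sqrt(6)*z/10)


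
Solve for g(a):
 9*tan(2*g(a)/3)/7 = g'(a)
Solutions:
 g(a) = -3*asin(C1*exp(6*a/7))/2 + 3*pi/2
 g(a) = 3*asin(C1*exp(6*a/7))/2


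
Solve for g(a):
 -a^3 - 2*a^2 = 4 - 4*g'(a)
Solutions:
 g(a) = C1 + a^4/16 + a^3/6 + a


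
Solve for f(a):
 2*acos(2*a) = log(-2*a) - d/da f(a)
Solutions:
 f(a) = C1 + a*log(-a) - 2*a*acos(2*a) - a + a*log(2) + sqrt(1 - 4*a^2)


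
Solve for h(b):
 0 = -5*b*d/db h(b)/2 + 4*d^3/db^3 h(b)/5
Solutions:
 h(b) = C1 + Integral(C2*airyai(5^(2/3)*b/2) + C3*airybi(5^(2/3)*b/2), b)


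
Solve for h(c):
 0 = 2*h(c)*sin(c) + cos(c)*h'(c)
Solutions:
 h(c) = C1*cos(c)^2


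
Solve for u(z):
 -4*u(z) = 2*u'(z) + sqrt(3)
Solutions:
 u(z) = C1*exp(-2*z) - sqrt(3)/4


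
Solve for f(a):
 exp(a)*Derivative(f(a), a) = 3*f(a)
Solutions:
 f(a) = C1*exp(-3*exp(-a))


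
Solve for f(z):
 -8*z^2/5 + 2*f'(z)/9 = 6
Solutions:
 f(z) = C1 + 12*z^3/5 + 27*z


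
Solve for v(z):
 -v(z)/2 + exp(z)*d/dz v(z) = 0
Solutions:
 v(z) = C1*exp(-exp(-z)/2)


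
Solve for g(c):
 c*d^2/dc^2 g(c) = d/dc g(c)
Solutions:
 g(c) = C1 + C2*c^2


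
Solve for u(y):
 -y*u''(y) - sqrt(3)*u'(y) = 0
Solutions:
 u(y) = C1 + C2*y^(1 - sqrt(3))


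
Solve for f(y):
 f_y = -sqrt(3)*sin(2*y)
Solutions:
 f(y) = C1 + sqrt(3)*cos(2*y)/2


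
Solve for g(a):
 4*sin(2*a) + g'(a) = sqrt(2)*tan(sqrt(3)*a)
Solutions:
 g(a) = C1 - sqrt(6)*log(cos(sqrt(3)*a))/3 + 2*cos(2*a)


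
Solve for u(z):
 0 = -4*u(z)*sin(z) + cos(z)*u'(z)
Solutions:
 u(z) = C1/cos(z)^4


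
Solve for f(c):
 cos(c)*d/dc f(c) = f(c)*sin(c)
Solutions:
 f(c) = C1/cos(c)


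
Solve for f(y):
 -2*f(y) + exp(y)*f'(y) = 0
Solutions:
 f(y) = C1*exp(-2*exp(-y))


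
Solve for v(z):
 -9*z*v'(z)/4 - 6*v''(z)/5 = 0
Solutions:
 v(z) = C1 + C2*erf(sqrt(15)*z/4)


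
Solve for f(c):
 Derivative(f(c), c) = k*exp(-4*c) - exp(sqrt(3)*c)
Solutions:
 f(c) = C1 - k*exp(-4*c)/4 - sqrt(3)*exp(sqrt(3)*c)/3


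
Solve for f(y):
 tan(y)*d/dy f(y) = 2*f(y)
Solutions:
 f(y) = C1*sin(y)^2


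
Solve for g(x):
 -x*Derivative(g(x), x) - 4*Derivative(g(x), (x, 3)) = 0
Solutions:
 g(x) = C1 + Integral(C2*airyai(-2^(1/3)*x/2) + C3*airybi(-2^(1/3)*x/2), x)


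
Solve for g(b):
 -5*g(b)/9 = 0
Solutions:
 g(b) = 0


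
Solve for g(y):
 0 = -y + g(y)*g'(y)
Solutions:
 g(y) = -sqrt(C1 + y^2)
 g(y) = sqrt(C1 + y^2)


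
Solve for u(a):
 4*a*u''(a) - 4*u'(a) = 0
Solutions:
 u(a) = C1 + C2*a^2


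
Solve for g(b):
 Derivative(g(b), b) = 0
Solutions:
 g(b) = C1


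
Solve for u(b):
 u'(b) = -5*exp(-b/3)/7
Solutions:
 u(b) = C1 + 15*exp(-b/3)/7


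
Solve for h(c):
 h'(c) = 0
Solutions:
 h(c) = C1


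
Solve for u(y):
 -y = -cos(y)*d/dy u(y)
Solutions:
 u(y) = C1 + Integral(y/cos(y), y)


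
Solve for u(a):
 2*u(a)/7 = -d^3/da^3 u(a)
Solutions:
 u(a) = C3*exp(-2^(1/3)*7^(2/3)*a/7) + (C1*sin(2^(1/3)*sqrt(3)*7^(2/3)*a/14) + C2*cos(2^(1/3)*sqrt(3)*7^(2/3)*a/14))*exp(2^(1/3)*7^(2/3)*a/14)


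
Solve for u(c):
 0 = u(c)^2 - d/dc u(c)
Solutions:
 u(c) = -1/(C1 + c)


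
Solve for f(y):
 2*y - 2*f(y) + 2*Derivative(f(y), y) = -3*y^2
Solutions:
 f(y) = C1*exp(y) + 3*y^2/2 + 4*y + 4


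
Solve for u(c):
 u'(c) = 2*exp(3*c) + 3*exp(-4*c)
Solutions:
 u(c) = C1 + 2*exp(3*c)/3 - 3*exp(-4*c)/4


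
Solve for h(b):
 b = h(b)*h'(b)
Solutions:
 h(b) = -sqrt(C1 + b^2)
 h(b) = sqrt(C1 + b^2)


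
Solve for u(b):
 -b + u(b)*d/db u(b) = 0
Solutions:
 u(b) = -sqrt(C1 + b^2)
 u(b) = sqrt(C1 + b^2)


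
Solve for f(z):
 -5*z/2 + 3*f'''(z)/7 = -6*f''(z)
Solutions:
 f(z) = C1 + C2*z + C3*exp(-14*z) + 5*z^3/72 - 5*z^2/336


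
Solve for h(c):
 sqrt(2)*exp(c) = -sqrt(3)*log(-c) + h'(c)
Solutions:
 h(c) = C1 + sqrt(3)*c*log(-c) - sqrt(3)*c + sqrt(2)*exp(c)


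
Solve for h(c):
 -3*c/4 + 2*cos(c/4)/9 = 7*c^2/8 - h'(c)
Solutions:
 h(c) = C1 + 7*c^3/24 + 3*c^2/8 - 8*sin(c/4)/9


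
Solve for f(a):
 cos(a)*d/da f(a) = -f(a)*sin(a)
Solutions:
 f(a) = C1*cos(a)


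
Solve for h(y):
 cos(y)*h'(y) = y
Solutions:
 h(y) = C1 + Integral(y/cos(y), y)


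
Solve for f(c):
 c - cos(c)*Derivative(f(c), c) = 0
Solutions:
 f(c) = C1 + Integral(c/cos(c), c)


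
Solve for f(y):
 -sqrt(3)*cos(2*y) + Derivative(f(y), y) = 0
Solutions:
 f(y) = C1 + sqrt(3)*sin(2*y)/2


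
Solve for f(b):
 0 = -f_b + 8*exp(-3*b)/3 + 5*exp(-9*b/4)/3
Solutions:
 f(b) = C1 - 8*exp(-3*b)/9 - 20*exp(-9*b/4)/27


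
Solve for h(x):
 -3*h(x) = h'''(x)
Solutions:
 h(x) = C3*exp(-3^(1/3)*x) + (C1*sin(3^(5/6)*x/2) + C2*cos(3^(5/6)*x/2))*exp(3^(1/3)*x/2)


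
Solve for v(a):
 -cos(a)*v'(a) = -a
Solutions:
 v(a) = C1 + Integral(a/cos(a), a)


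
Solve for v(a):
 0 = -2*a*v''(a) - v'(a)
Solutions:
 v(a) = C1 + C2*sqrt(a)


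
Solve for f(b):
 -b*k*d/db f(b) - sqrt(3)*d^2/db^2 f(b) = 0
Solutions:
 f(b) = Piecewise((-sqrt(2)*3^(1/4)*sqrt(pi)*C1*erf(sqrt(2)*3^(3/4)*b*sqrt(k)/6)/(2*sqrt(k)) - C2, (k > 0) | (k < 0)), (-C1*b - C2, True))


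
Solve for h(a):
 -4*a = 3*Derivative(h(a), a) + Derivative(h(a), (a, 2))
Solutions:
 h(a) = C1 + C2*exp(-3*a) - 2*a^2/3 + 4*a/9


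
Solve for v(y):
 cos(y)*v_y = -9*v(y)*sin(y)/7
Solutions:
 v(y) = C1*cos(y)^(9/7)


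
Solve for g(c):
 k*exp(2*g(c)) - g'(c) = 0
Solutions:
 g(c) = log(-sqrt(-1/(C1 + c*k))) - log(2)/2
 g(c) = log(-1/(C1 + c*k))/2 - log(2)/2


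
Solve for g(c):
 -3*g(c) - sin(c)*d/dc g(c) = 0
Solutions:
 g(c) = C1*(cos(c) + 1)^(3/2)/(cos(c) - 1)^(3/2)


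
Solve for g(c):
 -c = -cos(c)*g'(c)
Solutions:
 g(c) = C1 + Integral(c/cos(c), c)


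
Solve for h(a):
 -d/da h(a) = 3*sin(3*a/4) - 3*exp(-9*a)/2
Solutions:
 h(a) = C1 + 4*cos(3*a/4) - exp(-9*a)/6


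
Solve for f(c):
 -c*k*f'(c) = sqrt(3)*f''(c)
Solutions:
 f(c) = Piecewise((-sqrt(2)*3^(1/4)*sqrt(pi)*C1*erf(sqrt(2)*3^(3/4)*c*sqrt(k)/6)/(2*sqrt(k)) - C2, (k > 0) | (k < 0)), (-C1*c - C2, True))
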